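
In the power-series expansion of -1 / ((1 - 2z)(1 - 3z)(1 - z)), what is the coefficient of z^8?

-28501

Partial fractions give a closed form: a_n = (4)·2^n + (-9/2)·3^n + (-1/2)·1^n.
At n = 8: a_8 = -28501.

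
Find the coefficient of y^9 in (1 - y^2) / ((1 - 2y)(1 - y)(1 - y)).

1534

The denominator gives the recurrence a_n = 4a_(n−1) − 5a_(n−2) + 2a_(n−3) for n ≥ 3; the numerator fixes a_0 = 1, a_1 = 4, a_2 = 10.
Iterating: 1, 4, 10, 22, 46, 94, 190, 382, 766, 1534, so a_9 = 1534.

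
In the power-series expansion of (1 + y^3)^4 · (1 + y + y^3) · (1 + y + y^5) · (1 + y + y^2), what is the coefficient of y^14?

28

(1 + y^3)^4 has coefficients 1,0,0,4,0,0,6,0,0,4,0,0,1 for degrees 0…12.
(1 + y + y^3) has coefficients 1,1,0,1,0,0,0,0,0,0,0,0,0,0,0 for degrees 0…14.
Multiplying by (1 + y + y^5) gives running coefficients 1,2,1,1,1,1,1,0,1,0,0,0,0,0,0 for degrees 0…14.
Finally multiplying by (1 + y + y^2), the product of all factors after the first has coefficients 1,3,4,4,3,3,3,2,2,1,1,0,0,0,0 for degrees 0…14.
[y^14] = 1·0 + 4·0 + 6·2 + 4·3 + 1·4 = 28.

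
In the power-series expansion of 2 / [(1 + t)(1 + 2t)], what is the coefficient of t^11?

-8190

Partial fractions give a closed form: a_n = (-2)·(-1)^n + (4)·(-2)^n.
At n = 11: a_11 = -8190.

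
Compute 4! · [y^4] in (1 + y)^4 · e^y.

The EGF product rule gives c_4 = Σ_{k_1+k_2=4} C(4; k_1,k_2) · ∏ g_i(k_i), where (1+y)^4 gives the falling factorial (4)_k; e^y gives (1)^k.
g_1(k) for k = 0…4: 1, 4, 12, 24, 24.
g_2(k) for k = 0…4: 1, 1, 1, 1, 1.
c_4 = Σ_k C(4,k)·g_1(k)·g_2(4−k) = 1·1·1 + 4·4·1 + 6·12·1 + 4·24·1 + 1·24·1 = 1 + 16 + 72 + 96 + 24 = 209.

209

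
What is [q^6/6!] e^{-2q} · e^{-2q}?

The EGF product rule gives c_6 = Σ_{k_1+k_2=6} C(6; k_1,k_2) · ∏ g_i(k_i), where e^{-2q} gives (-2)^k; e^{-2q} gives (-2)^k.
g_1(k) for k = 0…6: 1, -2, 4, -8, 16, -32, 64.
g_2(k) for k = 0…6: 1, -2, 4, -8, 16, -32, 64.
c_6 = Σ_k C(6,k)·g_1(k)·g_2(6−k) = 1·1·64 + 6·(-2)·(-32) + 15·4·16 + 20·(-8)·(-8) + 15·16·4 + 6·(-32)·(-2) + 1·64·1 = 64 + 384 + 960 + 1280 + 960 + 384 + 64 = 4096.

4096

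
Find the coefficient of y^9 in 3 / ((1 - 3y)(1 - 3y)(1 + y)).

The denominator gives the recurrence a_n = 5a_(n−1) − 3a_(n−2) − 9a_(n−3) for n ≥ 3; the numerator fixes a_0 = 3, a_1 = 15, a_2 = 66.
Iterating: 3, 15, 66, 258, 957, 3417, 11892, 40596, 136551, 453939, so a_9 = 453939.

453939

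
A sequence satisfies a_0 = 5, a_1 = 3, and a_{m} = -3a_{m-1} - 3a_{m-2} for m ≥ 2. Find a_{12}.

3645

The ordinary generating function has denominator 1 + 3z + 3z^2.
Iterating the recurrence: a_0,…,a_{12} = 5, 3, -24, 63, -117, 162, -135, -81, 648, -1701, 3159, -4374, 3645.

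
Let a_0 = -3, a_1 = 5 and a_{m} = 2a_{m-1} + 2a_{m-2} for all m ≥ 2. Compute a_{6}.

336

The ordinary generating function has denominator 1 - 2z - 2z^2.
Iterating the recurrence: a_0,…,a_{6} = -3, 5, 4, 18, 44, 124, 336.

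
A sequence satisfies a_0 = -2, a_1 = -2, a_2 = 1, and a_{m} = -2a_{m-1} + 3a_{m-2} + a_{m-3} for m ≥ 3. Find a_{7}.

-582

The ordinary generating function has denominator 1 + 2y - 3y^2 - y^3.
Iterating the recurrence: a_0,…,a_{7} = -2, -2, 1, -10, 21, -71, 195, -582.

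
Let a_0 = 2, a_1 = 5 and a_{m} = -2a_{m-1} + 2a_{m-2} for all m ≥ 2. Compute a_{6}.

The ordinary generating function has denominator 1 + 2z - 2z^2.
Iterating the recurrence: a_0,…,a_{6} = 2, 5, -6, 22, -56, 156, -424.

-424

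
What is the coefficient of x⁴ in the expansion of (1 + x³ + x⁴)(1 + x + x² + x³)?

2

(1 + x³ + x⁴) has coefficients 1,0,0,1,1 for degrees 0…4.
(1 + x + x² + x³) has coefficients 1,1,1,1,0 for degrees 0…4.
[x⁴] = 1·0 + 1·1 + 1·1 = 2.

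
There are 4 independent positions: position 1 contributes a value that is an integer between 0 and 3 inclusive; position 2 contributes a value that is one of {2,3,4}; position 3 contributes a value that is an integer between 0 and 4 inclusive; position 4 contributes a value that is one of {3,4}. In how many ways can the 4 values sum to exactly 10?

The generating function for the choices is (1 + t + t^2 + t^3)·(t^2 + t^3 + t^4)·(1 + t + t^2 + t^3 + t^4)·(t^3 + t^4); the count is [t^10].
(1 + t + t^2 + t^3) has coefficients 1,1,1,1 for degrees 0…3.
(t^2 + t^3 + t^4) has coefficients 0,0,1,1,1,0,0,0,0,0,0 for degrees 0…10.
Multiplying by (1 + t + t^2 + t^3 + t^4) gives running coefficients 0,0,1,2,3,3,3,2,1,0,0 for degrees 0…10.
Finally multiplying by (t^3 + t^4), the product of all factors after the first has coefficients 0,0,0,0,0,1,3,5,6,6,5 for degrees 0…10.
[t^10] = 1·5 + 1·6 + 1·6 + 1·5 = 22.

22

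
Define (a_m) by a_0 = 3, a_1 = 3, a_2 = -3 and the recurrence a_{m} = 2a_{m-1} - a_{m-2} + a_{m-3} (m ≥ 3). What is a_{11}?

The ordinary generating function has denominator 1 - 2t + t^2 - t^3.
Iterating the recurrence: a_0,…,a_{11} = 3, 3, -3, -6, -6, -9, -18, -33, -57, -99, -174, -306.

-306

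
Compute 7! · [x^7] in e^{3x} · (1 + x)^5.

The EGF product rule gives c_7 = Σ_{k_1+k_2=7} C(7; k_1,k_2) · ∏ g_i(k_i), where e^{3x} gives (3)^k; (1+x)^5 gives the falling factorial (5)_k.
g_1(k) for k = 0…7: 1, 3, 9, 27, 81, 243, 729, 2187.
g_2(k) for k = 0…7: 1, 5, 20, 60, 120, 120, 0, 0.
c_7 = Σ_k C(7,k)·g_1(k)·g_2(7−k) = 21·9·120 + 35·27·120 + 35·81·60 + 21·243·20 + 7·729·5 + 1·2187·1 = 22680 + 113400 + 170100 + 102060 + 25515 + 2187 = 435942.

435942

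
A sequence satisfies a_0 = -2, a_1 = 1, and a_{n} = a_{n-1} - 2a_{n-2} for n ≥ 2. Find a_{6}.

The ordinary generating function has denominator 1 - z + 2z^2.
Iterating the recurrence: a_0,…,a_{6} = -2, 1, 5, 3, -7, -13, 1.

1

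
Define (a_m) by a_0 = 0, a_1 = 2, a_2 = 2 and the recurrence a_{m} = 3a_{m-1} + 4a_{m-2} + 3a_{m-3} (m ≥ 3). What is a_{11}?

The ordinary generating function has denominator 1 - 3x - 4x^2 - 3x^3.
Iterating the recurrence: a_0,…,a_{11} = 0, 2, 2, 14, 56, 230, 956, 3956, 16382, 67838, 280910, 1163228.

1163228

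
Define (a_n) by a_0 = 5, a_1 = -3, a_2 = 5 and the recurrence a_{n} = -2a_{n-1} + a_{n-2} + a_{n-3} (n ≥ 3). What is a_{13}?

-25366

The ordinary generating function has denominator 1 + 2y - y^2 - y^3.
Iterating the recurrence: a_0,…,a_{13} = 5, -3, 5, -8, 18, -39, 88, -197, 443, -995, 2236, -5024, 11289, -25366.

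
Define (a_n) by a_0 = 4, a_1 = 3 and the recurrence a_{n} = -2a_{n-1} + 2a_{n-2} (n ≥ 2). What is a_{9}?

The ordinary generating function has denominator 1 + 2q - 2q^2.
Iterating the recurrence: a_0,…,a_{9} = 4, 3, 2, 2, 0, 4, -8, 24, -64, 176.

176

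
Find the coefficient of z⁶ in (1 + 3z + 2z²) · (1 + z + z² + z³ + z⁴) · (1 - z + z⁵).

1

(1 + 3z + 2z²) has coefficients 1,3,2 for degrees 0…2.
(1 + z + z² + z³ + z⁴) has coefficients 1,1,1,1,1,0,0 for degrees 0…6.
Finally multiplying by (1 - z + z⁵), the product of all factors after the first has coefficients 1,0,0,0,0,0,1 for degrees 0…6.
[z⁶] = 1·1 + 3·0 + 2·0 = 1.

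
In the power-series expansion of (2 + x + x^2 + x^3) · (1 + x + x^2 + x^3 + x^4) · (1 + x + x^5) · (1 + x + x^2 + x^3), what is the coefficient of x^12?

11

(2 + x + x^2 + x^3) has coefficients 2,1,1,1 for degrees 0…3.
(1 + x + x^2 + x^3 + x^4) has coefficients 1,1,1,1,1,0,0,0,0,0,0,0,0 for degrees 0…12.
Multiplying by (1 + x + x^5) gives running coefficients 1,2,2,2,2,2,1,1,1,1,0,0,0 for degrees 0…12.
Finally multiplying by (1 + x + x^2 + x^3), the product of all factors after the first has coefficients 1,3,5,7,8,8,7,6,5,4,3,2,1 for degrees 0…12.
[x^12] = 2·1 + 1·2 + 1·3 + 1·4 = 11.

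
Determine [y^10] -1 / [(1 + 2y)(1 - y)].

-683

Partial fractions give a closed form: a_n = (-2/3)·(-2)^n + (-1/3)·1^n.
At n = 10: a_10 = -683.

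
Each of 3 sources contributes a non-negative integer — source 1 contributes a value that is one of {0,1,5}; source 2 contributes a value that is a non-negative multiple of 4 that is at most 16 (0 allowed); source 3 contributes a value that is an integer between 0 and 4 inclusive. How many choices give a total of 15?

3

The generating function for the choices is (1 + y + y^5)·(1 + y^4 + y^8 + y^12 + y^16)·(1 + y + y^2 + y^3 + y^4); the count is [y^15].
(1 + y + y^5) has coefficients 1,1,0,0,0,1 for degrees 0…5.
(1 + y^4 + y^8 + y^12 + y^16) has coefficients 1,0,0,0,1,0,0,0,1,0,0,0,1,0,0,0 for degrees 0…15.
Finally multiplying by (1 + y + y^2 + y^3 + y^4), the product of all factors after the first has coefficients 1,1,1,1,2,1,1,1,2,1,1,1,2,1,1,1 for degrees 0…15.
[y^15] = 1·1 + 1·1 + 1·1 = 3.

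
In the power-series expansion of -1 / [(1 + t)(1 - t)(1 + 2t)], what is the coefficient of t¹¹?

The denominator gives the recurrence a_n = −2a_(n−1) + a_(n−2) + 2a_(n−3) for n ≥ 3; the numerator fixes a_0 = -1, a_1 = 2, a_2 = -5.
Iterating: -1, 2, -5, 10, -21, 42, -85, 170, -341, 682, -1365, 2730, so a_11 = 2730.

2730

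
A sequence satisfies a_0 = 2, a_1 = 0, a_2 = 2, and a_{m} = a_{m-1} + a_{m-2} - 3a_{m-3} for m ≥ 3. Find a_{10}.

74

The ordinary generating function has denominator 1 - x - x^2 + 3x^3.
Iterating the recurrence: a_0,…,a_{10} = 2, 0, 2, -4, -2, -12, -2, -8, 26, 24, 74.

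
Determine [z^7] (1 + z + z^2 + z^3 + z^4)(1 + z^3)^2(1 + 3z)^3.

(1 + z + z^2 + z^3 + z^4) has coefficients 1,1,1,1,1 for degrees 0…4.
(1 + z^3)^2 has coefficients 1,0,0,2,0,0,1,0 for degrees 0…7.
Finally multiplying by (1 + 3z)^3, the product of all factors after the first has coefficients 1,9,27,29,18,54,55,9 for degrees 0…7.
[z^7] = 1·9 + 1·55 + 1·54 + 1·18 + 1·29 = 165.

165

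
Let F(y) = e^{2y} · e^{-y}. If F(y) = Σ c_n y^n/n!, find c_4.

1

The EGF product rule gives c_4 = Σ_{k_1+k_2=4} C(4; k_1,k_2) · ∏ g_i(k_i), where e^{2y} gives (2)^k; e^{-y} gives (-1)^k.
g_1(k) for k = 0…4: 1, 2, 4, 8, 16.
g_2(k) for k = 0…4: 1, -1, 1, -1, 1.
c_4 = Σ_k C(4,k)·g_1(k)·g_2(4−k) = 1·1·1 + 4·2·(-1) + 6·4·1 + 4·8·(-1) + 1·16·1 = 1 − 8 + 24 − 32 + 16 = 1.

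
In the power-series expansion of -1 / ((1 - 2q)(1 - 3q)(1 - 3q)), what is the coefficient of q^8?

-138805

The denominator gives the recurrence a_n = 8a_(n−1) − 21a_(n−2) + 18a_(n−3) for n ≥ 3; the numerator fixes a_0 = -1, a_1 = -8, a_2 = -43.
Iterating: -1, -8, -43, -194, -793, -3044, -11191, -39878, -138805, so a_8 = -138805.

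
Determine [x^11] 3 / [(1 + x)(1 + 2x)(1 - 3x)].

234234

Partial fractions give a closed form: a_n = (-3/4)·(-1)^n + (12/5)·(-2)^n + (27/20)·3^n.
At n = 11: a_11 = 234234.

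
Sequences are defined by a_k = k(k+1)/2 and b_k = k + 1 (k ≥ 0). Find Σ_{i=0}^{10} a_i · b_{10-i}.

715

This is [x^10] in the product of the two ordinary generating functions.
Σ = 0·11 + 1·10 + 3·9 + 6·8 + 10·7 + 15·6 + 21·5 + 28·4 + 36·3 + 45·2 + 55·1 = 715.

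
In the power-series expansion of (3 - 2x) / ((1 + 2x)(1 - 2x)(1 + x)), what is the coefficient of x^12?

19113

The denominator gives the recurrence a_n = −a_(n−1) + 4a_(n−2) + 4a_(n−3) for n ≥ 3; the numerator fixes a_0 = 3, a_1 = -5, a_2 = 17.
Iterating: 3, -5, 17, -25, 73, -105, 297, -425, 1193, -1705, 4777, -6825, 19113, so a_12 = 19113.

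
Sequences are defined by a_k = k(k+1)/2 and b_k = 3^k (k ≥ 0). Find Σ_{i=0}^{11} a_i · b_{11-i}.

This is [x^11] in the product of the two ordinary generating functions.
Σ = 0·177147 + 1·59049 + 3·19683 + 6·6561 + 10·2187 + 15·729 + 21·243 + 28·81 + 36·27 + 45·9 + 55·3 + 66·1 = 199248.

199248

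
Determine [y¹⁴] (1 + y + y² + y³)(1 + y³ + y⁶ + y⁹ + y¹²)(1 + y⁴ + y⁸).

(1 + y + y² + y³) has coefficients 1,1,1,1 for degrees 0…3.
(1 + y³ + y⁶ + y⁹ + y¹²) has coefficients 1,0,0,1,0,0,1,0,0,1,0,0,1,0,0 for degrees 0…14.
Finally multiplying by (1 + y⁴ + y⁸), the product of all factors after the first has coefficients 1,0,0,1,1,0,1,1,1,1,1,1,1,1,1 for degrees 0…14.
[y¹⁴] = 1·1 + 1·1 + 1·1 + 1·1 = 4.

4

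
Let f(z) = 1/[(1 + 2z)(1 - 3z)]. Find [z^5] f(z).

Partial fractions give a closed form: a_n = (2/5)·(-2)^n + (3/5)·3^n.
At n = 5: a_5 = 133.

133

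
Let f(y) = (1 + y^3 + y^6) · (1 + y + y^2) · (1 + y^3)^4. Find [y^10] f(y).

(1 + y^3 + y^6) has coefficients 1,0,0,1,0,0,1 for degrees 0…6.
(1 + y + y^2) has coefficients 1,1,1,0,0,0,0,0,0,0,0 for degrees 0…10.
Finally multiplying by (1 + y^3)^4, the product of all factors after the first has coefficients 1,1,1,4,4,4,6,6,6,4,4 for degrees 0…10.
[y^10] = 1·4 + 1·6 + 1·4 = 14.

14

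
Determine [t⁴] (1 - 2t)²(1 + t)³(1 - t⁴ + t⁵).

(1 - 2t)² has coefficients 1,-4,4 for degrees 0…2.
(1 + t)³ has coefficients 1,3,3,1,0 for degrees 0…4.
Finally multiplying by (1 - t⁴ + t⁵), the product of all factors after the first has coefficients 1,3,3,1,-1 for degrees 0…4.
[t⁴] = 1·(-1) − 4·1 + 4·3 = 7.

7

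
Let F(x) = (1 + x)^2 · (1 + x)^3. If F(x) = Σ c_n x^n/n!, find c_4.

The EGF product rule gives c_4 = Σ_{k_1+k_2=4} C(4; k_1,k_2) · ∏ g_i(k_i), where (1+x)^2 gives the falling factorial (2)_k; (1+x)^3 gives the falling factorial (3)_k.
g_1(k) for k = 0…4: 1, 2, 2, 0, 0.
g_2(k) for k = 0…4: 1, 3, 6, 6, 0.
c_4 = Σ_k C(4,k)·g_1(k)·g_2(4−k) = 4·2·6 + 6·2·6 = 48 + 72 = 120.

120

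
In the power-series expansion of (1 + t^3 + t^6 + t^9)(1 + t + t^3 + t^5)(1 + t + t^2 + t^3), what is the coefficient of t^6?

(1 + t^3 + t^6 + t^9) has coefficients 1,0,0,1,0,0,1 for degrees 0…6.
(1 + t + t^3 + t^5) has coefficients 1,1,0,1,0,1,0 for degrees 0…6.
Finally multiplying by (1 + t + t^2 + t^3), the product of all factors after the first has coefficients 1,2,2,3,2,2,2 for degrees 0…6.
[t^6] = 1·2 + 1·3 + 1·1 = 6.

6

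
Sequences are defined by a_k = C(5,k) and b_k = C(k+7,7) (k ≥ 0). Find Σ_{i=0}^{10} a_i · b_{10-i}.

184690

The convolution is the x^10 coefficient of A(x)B(x).
Σ = 1·19448 + 5·11440 + 10·6435 + 10·3432 + 5·1716 + 1·792 + 0·330 + 0·120 + 0·36 + 0·8 + 0·1 = 184690.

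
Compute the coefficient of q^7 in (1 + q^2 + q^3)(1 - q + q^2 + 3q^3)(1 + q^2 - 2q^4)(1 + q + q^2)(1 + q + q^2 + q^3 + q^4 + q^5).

(1 + q^2 + q^3) has coefficients 1,0,1,1 for degrees 0…3.
(1 - q + q^2 + 3q^3) has coefficients 1,-1,1,3,0,0,0,0 for degrees 0…7.
Multiplying by (1 + q^2 - 2q^4) gives running coefficients 1,-1,2,2,-1,5,-2,-6 for degrees 0…7.
Multiplying by (1 + q + q^2) gives running coefficients 1,0,2,3,3,6,2,-3 for degrees 0…7.
Finally multiplying by (1 + q + q^2 + q^3 + q^4 + q^5), the product of all factors after the first has coefficients 1,1,3,6,9,15,16,13 for degrees 0…7.
[q^7] = 1·13 + 1·15 + 1·9 = 37.

37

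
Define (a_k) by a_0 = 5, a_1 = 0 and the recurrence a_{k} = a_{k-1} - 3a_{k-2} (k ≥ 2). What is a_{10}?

The ordinary generating function has denominator 1 - t + 3t^2.
Iterating the recurrence: a_0,…,a_{10} = 5, 0, -15, -15, 30, 75, -15, -240, -195, 525, 1110.

1110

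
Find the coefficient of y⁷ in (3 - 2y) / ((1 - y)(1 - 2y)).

511

The denominator gives the recurrence a_n = 3a_(n−1) − 2a_(n−2) for n ≥ 2; the numerator fixes a_0 = 3, a_1 = 7.
Iterating: 3, 7, 15, 31, 63, 127, 255, 511, so a_7 = 511.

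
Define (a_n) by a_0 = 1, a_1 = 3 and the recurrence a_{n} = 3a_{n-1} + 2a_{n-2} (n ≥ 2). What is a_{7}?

The ordinary generating function has denominator 1 - 3y - 2y^2.
Iterating the recurrence: a_0,…,a_{7} = 1, 3, 11, 39, 139, 495, 1763, 6279.

6279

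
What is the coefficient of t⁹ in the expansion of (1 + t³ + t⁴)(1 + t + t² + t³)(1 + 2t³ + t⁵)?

(1 + t³ + t⁴) has coefficients 1,0,0,1,1 for degrees 0…4.
(1 + t + t² + t³) has coefficients 1,1,1,1,0,0,0,0,0,0 for degrees 0…9.
Finally multiplying by (1 + 2t³ + t⁵), the product of all factors after the first has coefficients 1,1,1,3,2,3,3,1,1,0 for degrees 0…9.
[t⁹] = 1·0 + 1·3 + 1·3 = 6.

6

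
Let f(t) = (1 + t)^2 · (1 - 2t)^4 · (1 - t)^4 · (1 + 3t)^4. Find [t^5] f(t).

(1 + t)^2 has coefficients 1,2,1 for degrees 0…2.
(1 - 2t)^4 has coefficients 1,-8,24,-32,16,0 for degrees 0…5.
Multiplying by (1 - t)^4 gives running coefficients 1,-12,62,-180,321,-360 for degrees 0…5.
Finally multiplying by (1 + 3t)^4, the product of all factors after the first has coefficients 1,0,-28,24,294,-504 for degrees 0…5.
[t^5] = 1·(-504) + 2·294 + 1·24 = 108.

108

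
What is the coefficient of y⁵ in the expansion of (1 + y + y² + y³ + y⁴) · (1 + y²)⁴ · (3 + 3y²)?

45

(1 + y + y² + y³ + y⁴) has coefficients 1,1,1,1,1 for degrees 0…4.
(1 + y²)⁴ has coefficients 1,0,4,0,6,0 for degrees 0…5.
Finally multiplying by (3 + 3y²), the product of all factors after the first has coefficients 3,0,15,0,30,0 for degrees 0…5.
[y⁵] = 1·0 + 1·30 + 1·0 + 1·15 + 1·0 = 45.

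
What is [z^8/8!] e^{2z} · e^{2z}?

65536

The EGF product rule gives c_8 = Σ_{k_1+k_2=8} C(8; k_1,k_2) · ∏ g_i(k_i), where e^{2z} gives (2)^k; e^{2z} gives (2)^k.
g_1(k) for k = 0…8: 1, 2, 4, 8, 16, 32, 64, 128, 256.
g_2(k) for k = 0…8: 1, 2, 4, 8, 16, 32, 64, 128, 256.
c_8 = Σ_k C(8,k)·g_1(k)·g_2(8−k) = 1·1·256 + 8·2·128 + 28·4·64 + 56·8·32 + 70·16·16 + 56·32·8 + 28·64·4 + 8·128·2 + 1·256·1 = 256 + 2048 + 7168 + 14336 + 17920 + 14336 + 7168 + 2048 + 256 = 65536.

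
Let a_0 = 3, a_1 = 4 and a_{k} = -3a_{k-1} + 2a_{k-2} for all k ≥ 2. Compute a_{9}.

The ordinary generating function has denominator 1 + 3q - 2q^2.
Iterating the recurrence: a_0,…,a_{9} = 3, 4, -6, 26, -90, 322, -1146, 4082, -14538, 51778.

51778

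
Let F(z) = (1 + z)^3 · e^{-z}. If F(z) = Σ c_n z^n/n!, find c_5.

The EGF product rule gives c_5 = Σ_{k_1+k_2=5} C(5; k_1,k_2) · ∏ g_i(k_i), where (1+z)^3 gives the falling factorial (3)_k; e^{-z} gives (-1)^k.
g_1(k) for k = 0…5: 1, 3, 6, 6, 0, 0.
g_2(k) for k = 0…5: 1, -1, 1, -1, 1, -1.
c_5 = Σ_k C(5,k)·g_1(k)·g_2(5−k) = 1·1·(-1) + 5·3·1 + 10·6·(-1) + 10·6·1 = −1 + 15 − 60 + 60 = 14.

14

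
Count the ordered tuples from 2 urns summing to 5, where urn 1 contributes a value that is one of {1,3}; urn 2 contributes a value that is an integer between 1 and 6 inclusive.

2

The generating function for the choices is (t + t^3)·(t + t^2 + t^3 + t^4 + t^5 + t^6); the count is [t^5].
(t + t^3) has coefficients 0,1,0,1 for degrees 0…3.
(t + t^2 + t^3 + t^4 + t^5 + t^6) has coefficients 0,1,1,1,1,1 for degrees 0…5.
[t^5] = 1·1 + 1·1 = 2.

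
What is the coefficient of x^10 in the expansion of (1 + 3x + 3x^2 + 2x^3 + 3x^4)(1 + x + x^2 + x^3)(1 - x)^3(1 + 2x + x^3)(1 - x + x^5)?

(1 + 3x + 3x^2 + 2x^3 + 3x^4) has coefficients 1,3,3,2,3 for degrees 0…4.
(1 + x + x^2 + x^3) has coefficients 1,1,1,1,0,0,0,0,0,0,0 for degrees 0…10.
Multiplying by (1 - x)^3 gives running coefficients 1,-2,1,0,-1,2,-1,0,0,0,0 for degrees 0…10.
Multiplying by (1 + 2x + x^3) gives running coefficients 1,0,-3,3,-3,1,3,-3,2,-1,0 for degrees 0…10.
Finally multiplying by (1 - x + x^5), the product of all factors after the first has coefficients 1,-1,-3,6,-6,5,2,-9,8,-6,2 for degrees 0…10.
[x^10] = 1·2 + 3·(-6) + 3·8 + 2·(-9) + 3·2 = -4.

-4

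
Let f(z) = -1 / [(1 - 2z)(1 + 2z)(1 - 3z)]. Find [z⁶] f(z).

-1261

Partial fractions give a closed form: a_n = (1)·2^n + (-1/5)·(-2)^n + (-9/5)·3^n.
At n = 6: a_6 = -1261.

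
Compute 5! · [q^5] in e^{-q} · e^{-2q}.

The EGF product rule gives c_5 = Σ_{k_1+k_2=5} C(5; k_1,k_2) · ∏ g_i(k_i), where e^{-q} gives (-1)^k; e^{-2q} gives (-2)^k.
g_1(k) for k = 0…5: 1, -1, 1, -1, 1, -1.
g_2(k) for k = 0…5: 1, -2, 4, -8, 16, -32.
c_5 = Σ_k C(5,k)·g_1(k)·g_2(5−k) = 1·1·(-32) + 5·(-1)·16 + 10·1·(-8) + 10·(-1)·4 + 5·1·(-2) + 1·(-1)·1 = −32 − 80 − 80 − 40 − 10 − 1 = -243.

-243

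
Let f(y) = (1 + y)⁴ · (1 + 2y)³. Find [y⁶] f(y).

(1 + y)⁴ has coefficients 1,4,6,4,1 for degrees 0…4.
(1 + 2y)³ has coefficients 1,6,12,8,0,0,0 for degrees 0…6.
[y⁶] = 1·0 + 4·0 + 6·0 + 4·8 + 1·12 = 44.

44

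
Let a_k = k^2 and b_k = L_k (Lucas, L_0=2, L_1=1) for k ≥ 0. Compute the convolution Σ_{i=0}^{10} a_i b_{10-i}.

2009

The convolution is the t^10 coefficient of A(t)B(t).
Σ = 0·123 + 1·76 + 4·47 + 9·29 + 16·18 + 25·11 + 36·7 + 49·4 + 64·3 + 81·1 + 100·2 = 2009.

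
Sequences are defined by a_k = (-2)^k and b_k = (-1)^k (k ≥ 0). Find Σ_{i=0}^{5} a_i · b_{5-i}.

The convolution is the x^5 coefficient of A(x)B(x).
Σ = 1·(-1) − 2·1 + 4·(-1) − 8·1 + 16·(-1) − 32·1 = -63.

-63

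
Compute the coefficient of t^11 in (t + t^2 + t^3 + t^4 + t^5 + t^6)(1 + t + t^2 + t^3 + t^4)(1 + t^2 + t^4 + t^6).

11

(t + t^2 + t^3 + t^4 + t^5 + t^6) has coefficients 0,1,1,1,1,1,1 for degrees 0…6.
(1 + t + t^2 + t^3 + t^4) has coefficients 1,1,1,1,1,0,0,0,0,0,0,0 for degrees 0…11.
Finally multiplying by (1 + t^2 + t^4 + t^6), the product of all factors after the first has coefficients 1,1,2,2,3,2,3,2,2,1,1,0 for degrees 0…11.
[t^11] = 1·1 + 1·1 + 1·2 + 1·2 + 1·3 + 1·2 = 11.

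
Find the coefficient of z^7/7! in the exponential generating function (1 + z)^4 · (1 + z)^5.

The EGF product rule gives c_7 = Σ_{k_1+k_2=7} C(7; k_1,k_2) · ∏ g_i(k_i), where (1+z)^4 gives the falling factorial (4)_k; (1+z)^5 gives the falling factorial (5)_k.
g_1(k) for k = 0…7: 1, 4, 12, 24, 24, 0, 0, 0.
g_2(k) for k = 0…7: 1, 5, 20, 60, 120, 120, 0, 0.
c_7 = Σ_k C(7,k)·g_1(k)·g_2(7−k) = 21·12·120 + 35·24·120 + 35·24·60 = 30240 + 100800 + 50400 = 181440.

181440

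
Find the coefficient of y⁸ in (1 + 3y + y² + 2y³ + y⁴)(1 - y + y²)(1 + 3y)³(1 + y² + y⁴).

(1 + 3y + y² + 2y³ + y⁴) has coefficients 1,3,1,2,1 for degrees 0…4.
(1 - y + y²) has coefficients 1,-1,1,0,0,0,0,0,0 for degrees 0…8.
Multiplying by (1 + 3y)³ gives running coefficients 1,8,19,9,0,27,0,0,0 for degrees 0…8.
Finally multiplying by (1 + y² + y⁴), the product of all factors after the first has coefficients 1,8,20,17,20,44,19,36,0 for degrees 0…8.
[y⁸] = 1·0 + 3·36 + 1·19 + 2·44 + 1·20 = 235.

235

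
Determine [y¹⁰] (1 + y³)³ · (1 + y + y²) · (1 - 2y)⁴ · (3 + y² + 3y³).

(1 + y³)³ has coefficients 1,0,0,3,0,0,3,0,0,1 for degrees 0…9.
(1 + y + y²) has coefficients 1,1,1,0,0,0,0,0,0,0,0 for degrees 0…10.
Multiplying by (1 - 2y)⁴ gives running coefficients 1,-7,17,-16,8,-16,16,0,0,0,0 for degrees 0…10.
Finally multiplying by (3 + y² + 3y³), the product of all factors after the first has coefficients 3,-21,52,-52,20,-13,8,8,-32,48,0 for degrees 0…10.
[y¹⁰] = 1·0 + 3·8 + 3·20 + 1·(-21) = 63.

63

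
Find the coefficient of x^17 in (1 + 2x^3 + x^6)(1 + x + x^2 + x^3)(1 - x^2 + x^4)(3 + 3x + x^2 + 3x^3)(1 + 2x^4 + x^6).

32

(1 + 2x^3 + x^6) has coefficients 1,0,0,2,0,0,1 for degrees 0…6.
(1 + x + x^2 + x^3) has coefficients 1,1,1,1,0,0,0,0,0,0,0,0,0,0,0,0,0,0 for degrees 0…17.
Multiplying by (1 - x^2 + x^4) gives running coefficients 1,1,0,0,0,0,1,1,0,0,0,0,0,0,0,0,0,0 for degrees 0…17.
Multiplying by (3 + 3x + x^2 + 3x^3) gives running coefficients 3,6,4,4,3,0,3,6,4,4,3,0,0,0,0,0,0,0 for degrees 0…17.
Finally multiplying by (1 + 2x^4 + x^6), the product of all factors after the first has coefficients 3,6,4,4,9,12,14,20,14,8,12,12,11,14,10,4,3,0 for degrees 0…17.
[x^17] = 1·0 + 2·10 + 1·12 = 32.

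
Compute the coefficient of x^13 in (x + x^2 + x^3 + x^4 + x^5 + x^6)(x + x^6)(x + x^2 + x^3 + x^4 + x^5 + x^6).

7

(x + x^2 + x^3 + x^4 + x^5 + x^6) has coefficients 0,1,1,1,1,1,1 for degrees 0…6.
(x + x^6) has coefficients 0,1,0,0,0,0,1,0,0,0,0,0,0,0 for degrees 0…13.
Finally multiplying by (x + x^2 + x^3 + x^4 + x^5 + x^6), the product of all factors after the first has coefficients 0,0,1,1,1,1,1,2,1,1,1,1,1,0 for degrees 0…13.
[x^13] = 1·1 + 1·1 + 1·1 + 1·1 + 1·1 + 1·2 = 7.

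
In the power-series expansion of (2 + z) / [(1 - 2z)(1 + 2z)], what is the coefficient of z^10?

2048

Partial fractions give a closed form: a_n = (5/4)·2^n + (3/4)·(-2)^n.
At n = 10: a_10 = 2048.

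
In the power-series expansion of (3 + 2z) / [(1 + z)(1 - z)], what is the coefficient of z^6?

The denominator gives the recurrence a_n = a_(n−2) for n ≥ 2; the numerator fixes a_0 = 3, a_1 = 2.
Iterating: 3, 2, 3, 2, 3, 2, 3, so a_6 = 3.

3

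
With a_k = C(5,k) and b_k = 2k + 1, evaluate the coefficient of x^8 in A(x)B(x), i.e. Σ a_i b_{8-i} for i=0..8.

384

This is [x^8] in the product of the two ordinary generating functions.
Σ = 1·17 + 5·15 + 10·13 + 10·11 + 5·9 + 1·7 + 0·5 + 0·3 + 0·1 = 384.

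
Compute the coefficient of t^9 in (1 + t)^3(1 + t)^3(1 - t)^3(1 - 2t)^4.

(1 + t)^3 has coefficients 1,3,3,1 for degrees 0…3.
(1 + t)^3 has coefficients 1,3,3,1,0,0,0,0,0,0 for degrees 0…9.
Multiplying by (1 - t)^3 gives running coefficients 1,0,-3,0,3,0,-1,0,0,0 for degrees 0…9.
Finally multiplying by (1 - 2t)^4, the product of all factors after the first has coefficients 1,-8,21,-8,-53,72,23,-88,24,32 for degrees 0…9.
[t^9] = 1·32 + 3·24 + 3·(-88) + 1·23 = -137.

-137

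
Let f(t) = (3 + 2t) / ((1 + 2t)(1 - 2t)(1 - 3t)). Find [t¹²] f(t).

Partial fractions give a closed form: a_n = (2/5)·(-2)^n + (-4)·2^n + (33/5)·3^n.
At n = 12: a_12 = 3492765.

3492765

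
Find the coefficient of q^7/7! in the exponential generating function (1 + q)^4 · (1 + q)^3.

5040

The EGF product rule gives c_7 = Σ_{k_1+k_2=7} C(7; k_1,k_2) · ∏ g_i(k_i), where (1+q)^4 gives the falling factorial (4)_k; (1+q)^3 gives the falling factorial (3)_k.
g_1(k) for k = 0…7: 1, 4, 12, 24, 24, 0, 0, 0.
g_2(k) for k = 0…7: 1, 3, 6, 6, 0, 0, 0, 0.
c_7 = Σ_k C(7,k)·g_1(k)·g_2(7−k) = 35·24·6 = 5040.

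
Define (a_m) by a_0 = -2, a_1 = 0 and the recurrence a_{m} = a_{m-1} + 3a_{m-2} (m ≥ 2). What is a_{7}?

-240

The ordinary generating function has denominator 1 - t - 3t^2.
Iterating the recurrence: a_0,…,a_{7} = -2, 0, -6, -6, -24, -42, -114, -240.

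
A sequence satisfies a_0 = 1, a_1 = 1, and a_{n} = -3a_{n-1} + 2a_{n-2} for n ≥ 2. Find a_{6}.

The ordinary generating function has denominator 1 + 3z - 2z^2.
Iterating the recurrence: a_0,…,a_{6} = 1, 1, -1, 5, -17, 61, -217.

-217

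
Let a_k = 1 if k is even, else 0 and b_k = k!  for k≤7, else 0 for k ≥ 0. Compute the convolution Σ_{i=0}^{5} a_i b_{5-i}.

Write out a_i and b_{5-i} for i = 0,…,5 and sum the products.
Σ = 1·120 + 0·24 + 1·6 + 0·2 + 1·1 + 0·1 = 127.

127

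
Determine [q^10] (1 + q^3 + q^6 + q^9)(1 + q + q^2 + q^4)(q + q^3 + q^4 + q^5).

(1 + q^3 + q^6 + q^9) has coefficients 1,0,0,1,0,0,1,0,0,1 for degrees 0…9.
(1 + q + q^2 + q^4) has coefficients 1,1,1,0,1,0,0,0,0,0,0 for degrees 0…10.
Finally multiplying by (q + q^3 + q^4 + q^5), the product of all factors after the first has coefficients 0,1,1,2,2,4,2,2,1,1,0 for degrees 0…10.
[q^10] = 1·0 + 1·2 + 1·2 + 1·1 = 5.

5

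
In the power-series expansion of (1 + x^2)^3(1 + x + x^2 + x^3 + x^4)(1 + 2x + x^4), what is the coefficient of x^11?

(1 + x^2)^3 has coefficients 1,0,3,0,3,0,1 for degrees 0…6.
(1 + x + x^2 + x^3 + x^4) has coefficients 1,1,1,1,1,0,0,0,0,0,0,0 for degrees 0…11.
Finally multiplying by (1 + 2x + x^4), the product of all factors after the first has coefficients 1,3,3,3,4,3,1,1,1,0,0,0 for degrees 0…11.
[x^11] = 1·0 + 3·0 + 3·1 + 1·3 = 6.

6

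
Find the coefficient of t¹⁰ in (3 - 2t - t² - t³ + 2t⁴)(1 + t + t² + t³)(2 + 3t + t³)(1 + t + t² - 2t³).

-1

(3 - 2t - t² - t³ + 2t⁴) has coefficients 3,-2,-1,-1,2 for degrees 0…4.
(1 + t + t² + t³) has coefficients 1,1,1,1,0,0,0,0,0,0,0 for degrees 0…10.
Multiplying by (2 + 3t + t³) gives running coefficients 2,5,5,6,4,1,1,0,0,0,0 for degrees 0…10.
Finally multiplying by (1 + t + t² - 2t³), the product of all factors after the first has coefficients 2,7,12,12,5,1,-6,-6,-1,-2,0 for degrees 0…10.
[t¹⁰] = 3·0 − 2·(-2) − 1·(-1) − 1·(-6) + 2·(-6) = -1.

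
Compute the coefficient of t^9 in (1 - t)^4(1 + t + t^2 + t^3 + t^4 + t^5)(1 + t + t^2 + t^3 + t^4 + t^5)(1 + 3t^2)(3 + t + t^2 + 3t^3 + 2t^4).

26

(1 - t)^4 has coefficients 1,-4,6,-4,1 for degrees 0…4.
(1 + t + t^2 + t^3 + t^4 + t^5) has coefficients 1,1,1,1,1,1,0,0,0,0 for degrees 0…9.
Multiplying by (1 + t + t^2 + t^3 + t^4 + t^5) gives running coefficients 1,2,3,4,5,6,5,4,3,2 for degrees 0…9.
Multiplying by (1 + 3t^2) gives running coefficients 1,2,6,10,14,18,20,22,18,14 for degrees 0…9.
Finally multiplying by (3 + t + t^2 + 3t^3 + 2t^4), the product of all factors after the first has coefficients 3,7,21,41,66,100,134,166,178,178 for degrees 0…9.
[t^9] = 1·178 − 4·178 + 6·166 − 4·134 + 1·100 = 26.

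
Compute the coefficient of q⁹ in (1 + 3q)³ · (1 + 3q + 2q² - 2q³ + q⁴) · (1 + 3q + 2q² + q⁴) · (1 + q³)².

(1 + 3q)³ has coefficients 1,9,27,27 for degrees 0…3.
(1 + 3q + 2q² - 2q³ + q⁴) has coefficients 1,3,2,-2,1,0,0,0,0,0 for degrees 0…9.
Multiplying by (1 + 3q + 2q² + q⁴) gives running coefficients 1,6,13,10,0,2,4,-2,1,0 for degrees 0…9.
Finally multiplying by (1 + q³)², the product of all factors after the first has coefficients 1,6,13,12,12,28,25,4,18,18 for degrees 0…9.
[q⁹] = 1·18 + 9·18 + 27·4 + 27·25 = 963.

963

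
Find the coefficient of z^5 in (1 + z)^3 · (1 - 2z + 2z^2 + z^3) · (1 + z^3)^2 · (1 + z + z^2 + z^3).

15

(1 + z)^3 has coefficients 1,3,3,1 for degrees 0…3.
(1 - 2z + 2z^2 + z^3) has coefficients 1,-2,2,1,0,0 for degrees 0…5.
Multiplying by (1 + z^3)^2 gives running coefficients 1,-2,2,3,-4,4 for degrees 0…5.
Finally multiplying by (1 + z + z^2 + z^3), the product of all factors after the first has coefficients 1,-1,1,4,-1,5 for degrees 0…5.
[z^5] = 1·5 + 3·(-1) + 3·4 + 1·1 = 15.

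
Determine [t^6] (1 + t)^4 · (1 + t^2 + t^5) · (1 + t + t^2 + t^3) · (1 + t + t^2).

(1 + t)^4 has coefficients 1,4,6,4,1 for degrees 0…4.
(1 + t^2 + t^5) has coefficients 1,0,1,0,0,1,0 for degrees 0…6.
Multiplying by (1 + t + t^2 + t^3) gives running coefficients 1,1,2,2,1,2,1 for degrees 0…6.
Finally multiplying by (1 + t + t^2), the product of all factors after the first has coefficients 1,2,4,5,5,5,4 for degrees 0…6.
[t^6] = 1·4 + 4·5 + 6·5 + 4·5 + 1·4 = 78.

78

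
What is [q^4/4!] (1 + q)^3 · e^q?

The EGF product rule gives c_4 = Σ_{k_1+k_2=4} C(4; k_1,k_2) · ∏ g_i(k_i), where (1+q)^3 gives the falling factorial (3)_k; e^q gives (1)^k.
g_1(k) for k = 0…4: 1, 3, 6, 6, 0.
g_2(k) for k = 0…4: 1, 1, 1, 1, 1.
c_4 = Σ_k C(4,k)·g_1(k)·g_2(4−k) = 1·1·1 + 4·3·1 + 6·6·1 + 4·6·1 = 1 + 12 + 36 + 24 = 73.

73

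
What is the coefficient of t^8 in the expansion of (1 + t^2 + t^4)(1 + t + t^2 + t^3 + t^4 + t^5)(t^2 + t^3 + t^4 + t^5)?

10

(1 + t^2 + t^4) has coefficients 1,0,1,0,1 for degrees 0…4.
(1 + t + t^2 + t^3 + t^4 + t^5) has coefficients 1,1,1,1,1,1,0,0,0 for degrees 0…8.
Finally multiplying by (t^2 + t^3 + t^4 + t^5), the product of all factors after the first has coefficients 0,0,1,2,3,4,4,4,3 for degrees 0…8.
[t^8] = 1·3 + 1·4 + 1·3 = 10.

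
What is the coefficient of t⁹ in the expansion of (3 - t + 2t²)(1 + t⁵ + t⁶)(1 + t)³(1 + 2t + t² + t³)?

66

(3 - t + 2t²) has coefficients 3,-1,2 for degrees 0…2.
(1 + t⁵ + t⁶) has coefficients 1,0,0,0,0,1,1,0,0,0 for degrees 0…9.
Multiplying by (1 + t)³ gives running coefficients 1,3,3,1,0,1,4,6,4,1 for degrees 0…9.
Finally multiplying by (1 + 2t + t² + t³), the product of all factors after the first has coefficients 1,5,10,11,8,5,7,15,21,19 for degrees 0…9.
[t⁹] = 3·19 − 1·21 + 2·15 = 66.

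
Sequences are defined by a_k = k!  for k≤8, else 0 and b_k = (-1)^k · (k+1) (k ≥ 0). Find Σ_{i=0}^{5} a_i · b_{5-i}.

81

Write out a_i and b_{5-i} for i = 0,…,5 and sum the products.
Σ = 1·(-6) + 1·5 + 2·(-4) + 6·3 + 24·(-2) + 120·1 = 81.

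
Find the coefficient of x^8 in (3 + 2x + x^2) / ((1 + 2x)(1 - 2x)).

The denominator gives the recurrence a_n = 4a_(n−2) for n ≥ 3; the numerator fixes a_0 = 3, a_1 = 2, a_2 = 13.
Iterating: 3, 2, 13, 8, 52, 32, 208, 128, 832, so a_8 = 832.

832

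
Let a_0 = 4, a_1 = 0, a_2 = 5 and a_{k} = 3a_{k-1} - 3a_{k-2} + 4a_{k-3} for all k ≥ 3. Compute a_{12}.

83353

The ordinary generating function has denominator 1 - 3t + 3t^2 - 4t^3.
Iterating the recurrence: a_0,…,a_{12} = 4, 0, 5, 31, 78, 161, 373, 948, 2369, 5755, 13950, 34061, 83353.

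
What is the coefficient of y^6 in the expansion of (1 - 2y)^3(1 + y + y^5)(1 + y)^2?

-12

(1 - 2y)^3 has coefficients 1,-6,12,-8 for degrees 0…3.
(1 + y + y^5) has coefficients 1,1,0,0,0,1,0 for degrees 0…6.
Finally multiplying by (1 + y)^2, the product of all factors after the first has coefficients 1,3,3,1,0,1,2 for degrees 0…6.
[y^6] = 1·2 − 6·1 + 12·0 − 8·1 = -12.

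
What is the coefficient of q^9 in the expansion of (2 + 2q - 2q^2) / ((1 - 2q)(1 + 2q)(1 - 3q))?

Partial fractions give a closed form: a_n = (-5/2)·2^n + (1/10)·(-2)^n + (22/5)·3^n.
At n = 9: a_9 = 85274.

85274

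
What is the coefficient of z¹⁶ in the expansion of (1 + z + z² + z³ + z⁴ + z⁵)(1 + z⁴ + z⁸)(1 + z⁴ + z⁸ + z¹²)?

(1 + z + z² + z³ + z⁴ + z⁵) has coefficients 1,1,1,1,1,1 for degrees 0…5.
(1 + z⁴ + z⁸) has coefficients 1,0,0,0,1,0,0,0,1,0,0,0,0,0,0,0,0 for degrees 0…16.
Finally multiplying by (1 + z⁴ + z⁸ + z¹²), the product of all factors after the first has coefficients 1,0,0,0,2,0,0,0,3,0,0,0,3,0,0,0,2 for degrees 0…16.
[z¹⁶] = 1·2 + 1·0 + 1·0 + 1·0 + 1·3 + 1·0 = 5.

5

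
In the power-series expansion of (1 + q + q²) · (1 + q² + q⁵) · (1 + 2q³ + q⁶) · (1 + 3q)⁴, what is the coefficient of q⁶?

712

(1 + q + q²) has coefficients 1,1,1 for degrees 0…2.
(1 + q² + q⁵) has coefficients 1,0,1,0,0,1,0 for degrees 0…6.
Multiplying by (1 + 2q³ + q⁶) gives running coefficients 1,0,1,2,0,3,1 for degrees 0…6.
Finally multiplying by (1 + 3q)⁴, the product of all factors after the first has coefficients 1,12,55,122,159,219,334 for degrees 0…6.
[q⁶] = 1·334 + 1·219 + 1·159 = 712.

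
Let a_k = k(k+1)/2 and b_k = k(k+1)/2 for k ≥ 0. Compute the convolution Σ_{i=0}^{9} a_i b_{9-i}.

792

The convolution is the x^9 coefficient of A(x)B(x).
Σ = 0·45 + 1·36 + 3·28 + 6·21 + 10·15 + 15·10 + 21·6 + 28·3 + 36·1 + 45·0 = 792.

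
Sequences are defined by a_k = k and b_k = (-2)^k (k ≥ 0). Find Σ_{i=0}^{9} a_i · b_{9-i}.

117

Write out a_i and b_{9-i} for i = 0,…,9 and sum the products.
Σ = 0·(-512) + 1·256 + 2·(-128) + 3·64 + 4·(-32) + 5·16 + 6·(-8) + 7·4 + 8·(-2) + 9·1 = 117.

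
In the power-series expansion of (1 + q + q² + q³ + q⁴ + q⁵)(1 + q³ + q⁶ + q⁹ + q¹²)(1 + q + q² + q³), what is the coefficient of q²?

3

(1 + q + q² + q³ + q⁴ + q⁵) has coefficients 1,1,1 for degrees 0…2.
(1 + q³ + q⁶ + q⁹ + q¹²) has coefficients 1,0,0 for degrees 0…2.
Finally multiplying by (1 + q + q² + q³), the product of all factors after the first has coefficients 1,1,1 for degrees 0…2.
[q²] = 1·1 + 1·1 + 1·1 = 3.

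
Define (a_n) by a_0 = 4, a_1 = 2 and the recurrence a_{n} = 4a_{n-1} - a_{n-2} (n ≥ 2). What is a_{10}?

The ordinary generating function has denominator 1 - 4x + x^2.
Iterating the recurrence: a_0,…,a_{10} = 4, 2, 4, 14, 52, 194, 724, 2702, 10084, 37634, 140452.

140452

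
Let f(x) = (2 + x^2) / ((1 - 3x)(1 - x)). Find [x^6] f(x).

2307

The denominator gives the recurrence a_n = 4a_(n−1) − 3a_(n−2) for n ≥ 3; the numerator fixes a_0 = 2, a_1 = 8, a_2 = 27.
Iterating: 2, 8, 27, 84, 255, 768, 2307, so a_6 = 2307.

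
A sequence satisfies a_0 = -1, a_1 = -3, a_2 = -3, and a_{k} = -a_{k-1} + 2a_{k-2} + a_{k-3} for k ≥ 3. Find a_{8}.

-13

The ordinary generating function has denominator 1 + x - 2x^2 - x^3.
Iterating the recurrence: a_0,…,a_{8} = -1, -3, -3, -4, -5, -6, -8, -9, -13.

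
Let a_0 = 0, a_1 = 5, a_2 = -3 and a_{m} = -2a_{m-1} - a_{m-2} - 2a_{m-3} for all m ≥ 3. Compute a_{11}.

1225

The ordinary generating function has denominator 1 + 2y + y^2 + 2y^3.
Iterating the recurrence: a_0,…,a_{11} = 0, 5, -3, 1, -9, 23, -39, 73, -153, 311, -615, 1225.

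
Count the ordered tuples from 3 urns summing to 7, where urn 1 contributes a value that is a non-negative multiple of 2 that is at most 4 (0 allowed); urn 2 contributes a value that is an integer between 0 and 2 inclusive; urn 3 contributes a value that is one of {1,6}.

2

The generating function for the choices is (1 + y^2 + y^4)·(1 + y + y^2)·(y + y^6); the count is [y^7].
(1 + y^2 + y^4) has coefficients 1,0,1,0,1 for degrees 0…4.
(1 + y + y^2) has coefficients 1,1,1,0,0,0,0,0 for degrees 0…7.
Finally multiplying by (y + y^6), the product of all factors after the first has coefficients 0,1,1,1,0,0,1,1 for degrees 0…7.
[y^7] = 1·1 + 1·0 + 1·1 = 2.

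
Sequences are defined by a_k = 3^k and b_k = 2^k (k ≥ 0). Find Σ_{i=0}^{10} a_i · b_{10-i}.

175099

Write out a_i and b_{10-i} for i = 0,…,10 and sum the products.
Σ = 1·1024 + 3·512 + 9·256 + 27·128 + 81·64 + 243·32 + 729·16 + 2187·8 + 6561·4 + 19683·2 + 59049·1 = 175099.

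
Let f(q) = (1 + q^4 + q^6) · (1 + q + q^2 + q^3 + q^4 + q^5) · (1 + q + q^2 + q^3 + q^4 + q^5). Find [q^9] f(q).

12

(1 + q^4 + q^6) has coefficients 1,0,0,0,1,0,1 for degrees 0…6.
(1 + q + q^2 + q^3 + q^4 + q^5) has coefficients 1,1,1,1,1,1,0,0,0,0 for degrees 0…9.
Finally multiplying by (1 + q + q^2 + q^3 + q^4 + q^5), the product of all factors after the first has coefficients 1,2,3,4,5,6,5,4,3,2 for degrees 0…9.
[q^9] = 1·2 + 1·6 + 1·4 = 12.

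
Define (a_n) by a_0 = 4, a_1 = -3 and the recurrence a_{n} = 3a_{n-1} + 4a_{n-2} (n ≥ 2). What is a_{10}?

The ordinary generating function has denominator 1 - 3t - 4t^2.
Iterating the recurrence: a_0,…,a_{10} = 4, -3, 7, 9, 55, 201, 823, 3273, 13111, 52425, 209719.

209719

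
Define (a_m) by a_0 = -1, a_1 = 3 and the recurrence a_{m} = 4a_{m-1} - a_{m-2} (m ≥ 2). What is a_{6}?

2549

The ordinary generating function has denominator 1 - 4z + z^2.
Iterating the recurrence: a_0,…,a_{6} = -1, 3, 13, 49, 183, 683, 2549.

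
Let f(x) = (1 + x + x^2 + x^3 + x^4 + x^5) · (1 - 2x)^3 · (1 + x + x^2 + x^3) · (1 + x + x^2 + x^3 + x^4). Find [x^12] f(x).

-25

(1 + x + x^2 + x^3 + x^4 + x^5) has coefficients 1,1,1,1,1,1 for degrees 0…5.
(1 - 2x)^3 has coefficients 1,-6,12,-8,0,0,0,0,0,0,0,0,0 for degrees 0…12.
Multiplying by (1 + x + x^2 + x^3) gives running coefficients 1,-5,7,-1,-2,4,-8,0,0,0,0,0,0 for degrees 0…12.
Finally multiplying by (1 + x + x^2 + x^3 + x^4), the product of all factors after the first has coefficients 1,-4,3,2,0,3,0,-7,-6,-4,-8,0,0 for degrees 0…12.
[x^12] = 1·0 + 1·0 + 1·(-8) + 1·(-4) + 1·(-6) + 1·(-7) = -25.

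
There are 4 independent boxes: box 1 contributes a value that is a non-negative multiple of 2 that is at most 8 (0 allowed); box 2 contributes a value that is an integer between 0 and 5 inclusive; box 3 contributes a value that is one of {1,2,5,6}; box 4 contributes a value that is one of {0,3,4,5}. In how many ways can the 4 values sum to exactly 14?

42

The generating function for the choices is (1 + t^2 + t^4 + t^6 + t^8)·(1 + t + t^2 + t^3 + t^4 + t^5)·(t + t^2 + t^5 + t^6)·(1 + t^3 + t^4 + t^5); the count is [t^14].
(1 + t^2 + t^4 + t^6 + t^8) has coefficients 1,0,1,0,1,0,1,0,1 for degrees 0…8.
(1 + t + t^2 + t^3 + t^4 + t^5) has coefficients 1,1,1,1,1,1,0,0,0,0,0,0,0,0,0 for degrees 0…14.
Multiplying by (t + t^2 + t^5 + t^6) gives running coefficients 0,1,2,2,2,3,4,3,2,2,2,1,0,0,0 for degrees 0…14.
Finally multiplying by (1 + t^3 + t^4 + t^5), the product of all factors after the first has coefficients 0,1,2,2,3,6,9,9,9,11,12,10,7,6,5 for degrees 0…14.
[t^14] = 1·5 + 1·7 + 1·12 + 1·9 + 1·9 = 42.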